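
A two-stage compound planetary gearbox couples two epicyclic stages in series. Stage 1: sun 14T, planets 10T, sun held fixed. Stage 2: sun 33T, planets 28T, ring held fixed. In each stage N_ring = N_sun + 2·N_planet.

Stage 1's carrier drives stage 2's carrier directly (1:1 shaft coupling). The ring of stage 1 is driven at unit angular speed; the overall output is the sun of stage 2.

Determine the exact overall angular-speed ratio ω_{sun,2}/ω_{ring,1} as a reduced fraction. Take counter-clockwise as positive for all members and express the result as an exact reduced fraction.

1037/396

Stage 1: N_ring = 14 + 2·10 = 34
Stage 1: 14(ω_s−ω_c) = −34(ω_r−ω_c),  ω_s=0, ω_r=1
Stage 1: 14(0−ω_c) = −34(1−ω_c)  ⇒  48ω_c = 34  ⇒  ω_c = 17/24
  ⇒ ω_c¹/ω_r¹ = 17/24
Stage 2: N_ring = 33 + 2·28 = 89
Stage 2: 33(ω_s−ω_c) = −89(ω_r−ω_c),  ω_r=0, ω_c=1
Stage 2: ω_s = 1 − (89/33)(0−1) = 122/33
  ⇒ ω_s²/ω_c² = 122/33
Coupling ω_c² = ω_c¹ ⇒ overall = 17/24 × 122/33 = 1037/396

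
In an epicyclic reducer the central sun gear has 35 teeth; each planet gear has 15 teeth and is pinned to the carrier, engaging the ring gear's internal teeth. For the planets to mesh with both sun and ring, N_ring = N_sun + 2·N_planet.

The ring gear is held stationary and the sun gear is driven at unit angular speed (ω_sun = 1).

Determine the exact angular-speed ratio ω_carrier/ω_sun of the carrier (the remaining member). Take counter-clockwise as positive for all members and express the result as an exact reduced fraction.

7/20

N_ring = 35 + 2·15 = 65
35(ω_s−ω_c) = −65(ω_r−ω_c),  ω_r=0, ω_s=1
35(1−ω_c) = −65(0−ω_c)  ⇒  100ω_c = 35  ⇒  ω_c = 7/20
ω_c/ω_s = 7/20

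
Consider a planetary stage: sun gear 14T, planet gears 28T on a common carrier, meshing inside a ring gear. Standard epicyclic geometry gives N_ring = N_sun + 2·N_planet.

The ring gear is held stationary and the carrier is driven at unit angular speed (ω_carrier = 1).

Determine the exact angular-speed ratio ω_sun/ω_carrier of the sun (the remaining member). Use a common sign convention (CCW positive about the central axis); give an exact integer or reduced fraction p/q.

6

N_ring = 14 + 2·28 = 70
14(ω_s−ω_c) = −70(ω_r−ω_c),  ω_r=0, ω_c=1
ω_s = 1 − (70/14)(0−1) = 6
ω_s/ω_c = 6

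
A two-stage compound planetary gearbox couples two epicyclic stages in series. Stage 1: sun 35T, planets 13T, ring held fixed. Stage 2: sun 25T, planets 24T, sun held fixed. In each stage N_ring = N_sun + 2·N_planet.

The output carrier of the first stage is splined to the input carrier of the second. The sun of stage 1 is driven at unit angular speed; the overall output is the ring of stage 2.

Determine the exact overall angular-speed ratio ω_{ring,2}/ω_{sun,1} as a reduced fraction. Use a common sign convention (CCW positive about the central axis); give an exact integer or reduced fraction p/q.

1715/3504

Stage 1: N_ring = 35 + 2·13 = 61
Stage 1: 35(ω_s−ω_c) = −61(ω_r−ω_c),  ω_r=0, ω_s=1
Stage 1: 35(1−ω_c) = −61(0−ω_c)  ⇒  96ω_c = 35  ⇒  ω_c = 35/96
  ⇒ ω_c¹/ω_s¹ = 35/96
Stage 2: N_ring = 25 + 2·24 = 73
Stage 2: 25(ω_s−ω_c) = −73(ω_r−ω_c),  ω_s=0, ω_c=1
Stage 2: ω_r = 1 − (25/73)(0−1) = 98/73
  ⇒ ω_r²/ω_c² = 98/73
Coupling ω_c² = ω_c¹ ⇒ overall = 35/96 × 98/73 = 1715/3504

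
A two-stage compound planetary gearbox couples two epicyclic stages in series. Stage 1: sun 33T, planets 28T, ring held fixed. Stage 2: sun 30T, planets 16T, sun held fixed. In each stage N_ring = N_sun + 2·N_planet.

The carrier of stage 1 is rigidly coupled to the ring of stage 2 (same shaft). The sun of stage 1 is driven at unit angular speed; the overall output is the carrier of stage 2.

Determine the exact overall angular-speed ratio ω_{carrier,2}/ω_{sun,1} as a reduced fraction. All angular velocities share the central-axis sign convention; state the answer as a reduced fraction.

1023/5612

Stage 1: N_ring = 33 + 2·28 = 89
Stage 1: 33(ω_s−ω_c) = −89(ω_r−ω_c),  ω_r=0, ω_s=1
Stage 1: 33(1−ω_c) = −89(0−ω_c)  ⇒  122ω_c = 33  ⇒  ω_c = 33/122
  ⇒ ω_c¹/ω_s¹ = 33/122
Stage 2: N_ring = 30 + 2·16 = 62
Stage 2: 30(ω_s−ω_c) = −62(ω_r−ω_c),  ω_s=0, ω_r=1
Stage 2: 30(0−ω_c) = −62(1−ω_c)  ⇒  92ω_c = 62  ⇒  ω_c = 31/46
  ⇒ ω_c²/ω_r² = 31/46
Coupling ω_r² = ω_c¹ ⇒ overall = 33/122 × 31/46 = 1023/5612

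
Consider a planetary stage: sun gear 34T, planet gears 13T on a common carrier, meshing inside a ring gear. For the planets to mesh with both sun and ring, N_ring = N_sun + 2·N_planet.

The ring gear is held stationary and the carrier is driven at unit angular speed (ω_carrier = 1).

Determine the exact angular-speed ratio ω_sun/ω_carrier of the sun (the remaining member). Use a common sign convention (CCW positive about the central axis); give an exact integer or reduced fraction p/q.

47/17

N_ring = 34 + 2·13 = 60
34(ω_s−ω_c) = −60(ω_r−ω_c),  ω_r=0, ω_c=1
ω_s = 1 − (60/34)(0−1) = 47/17
ω_s/ω_c = 47/17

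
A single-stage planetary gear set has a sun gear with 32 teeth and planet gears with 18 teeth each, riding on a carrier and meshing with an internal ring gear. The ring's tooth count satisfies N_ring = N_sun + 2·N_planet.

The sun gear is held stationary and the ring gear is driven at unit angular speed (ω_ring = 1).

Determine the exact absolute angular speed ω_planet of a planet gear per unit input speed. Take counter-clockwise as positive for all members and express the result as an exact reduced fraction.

17/9

N_ring = 32 + 2·18 = 68
32(ω_s−ω_c) = −68(ω_r−ω_c),  ω_s=0, ω_r=1
32(0−ω_c) = −68(1−ω_c)  ⇒  100ω_c = 68  ⇒  ω_c = 17/25
sun–planet: 32·(0−17/25) = −18·(ω_p−ω_c)  ⇒  ω_p−ω_c = −(32/18)·(-17/25) = 272/225
ω_p = 17/25 + 272/225 = 17/9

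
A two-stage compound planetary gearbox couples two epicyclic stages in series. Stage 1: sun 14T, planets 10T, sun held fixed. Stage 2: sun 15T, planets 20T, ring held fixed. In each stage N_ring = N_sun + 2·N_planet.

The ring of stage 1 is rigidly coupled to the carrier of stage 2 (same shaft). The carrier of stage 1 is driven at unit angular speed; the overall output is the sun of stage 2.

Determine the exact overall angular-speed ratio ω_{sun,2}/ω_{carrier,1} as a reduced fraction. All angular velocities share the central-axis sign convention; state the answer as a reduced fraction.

112/17

Stage 1: N_ring = 14 + 2·10 = 34
Stage 1: 14(ω_s−ω_c) = −34(ω_r−ω_c),  ω_s=0, ω_c=1
Stage 1: ω_r = 1 − (14/34)(0−1) = 24/17
  ⇒ ω_r¹/ω_c¹ = 24/17
Stage 2: N_ring = 15 + 2·20 = 55
Stage 2: 15(ω_s−ω_c) = −55(ω_r−ω_c),  ω_r=0, ω_c=1
Stage 2: ω_s = 1 − (55/15)(0−1) = 14/3
  ⇒ ω_s²/ω_c² = 14/3
Coupling ω_c² = ω_r¹ ⇒ overall = 24/17 × 14/3 = 112/17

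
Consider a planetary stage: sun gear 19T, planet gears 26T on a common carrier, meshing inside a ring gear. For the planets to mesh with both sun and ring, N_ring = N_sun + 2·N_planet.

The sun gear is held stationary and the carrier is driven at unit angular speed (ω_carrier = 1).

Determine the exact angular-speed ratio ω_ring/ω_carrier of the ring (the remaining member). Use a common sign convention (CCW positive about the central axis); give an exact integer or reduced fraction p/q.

N_ring = 19 + 2·26 = 71
19(ω_s−ω_c) = −71(ω_r−ω_c),  ω_s=0, ω_c=1
ω_r = 1 − (19/71)(0−1) = 90/71
ω_r/ω_c = 90/71

90/71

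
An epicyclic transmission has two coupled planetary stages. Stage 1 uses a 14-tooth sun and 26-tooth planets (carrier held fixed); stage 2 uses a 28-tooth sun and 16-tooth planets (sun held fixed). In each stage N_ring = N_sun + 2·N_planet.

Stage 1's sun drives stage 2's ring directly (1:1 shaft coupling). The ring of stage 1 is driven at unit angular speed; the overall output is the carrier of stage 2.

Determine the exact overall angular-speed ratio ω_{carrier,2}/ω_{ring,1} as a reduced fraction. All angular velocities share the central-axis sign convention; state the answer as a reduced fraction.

-45/14

Stage 1: N_ring = 14 + 2·26 = 66
Stage 1: 14(ω_s−ω_c) = −66(ω_r−ω_c),  ω_c=0, ω_r=1
Stage 1: ω_s = 0 − (66/14)(1−0) = -33/7
  ⇒ ω_s¹/ω_r¹ = -33/7
Stage 2: N_ring = 28 + 2·16 = 60
Stage 2: 28(ω_s−ω_c) = −60(ω_r−ω_c),  ω_s=0, ω_r=1
Stage 2: 28(0−ω_c) = −60(1−ω_c)  ⇒  88ω_c = 60  ⇒  ω_c = 15/22
  ⇒ ω_c²/ω_r² = 15/22
Coupling ω_r² = ω_s¹ ⇒ overall = -33/7 × 15/22 = -45/14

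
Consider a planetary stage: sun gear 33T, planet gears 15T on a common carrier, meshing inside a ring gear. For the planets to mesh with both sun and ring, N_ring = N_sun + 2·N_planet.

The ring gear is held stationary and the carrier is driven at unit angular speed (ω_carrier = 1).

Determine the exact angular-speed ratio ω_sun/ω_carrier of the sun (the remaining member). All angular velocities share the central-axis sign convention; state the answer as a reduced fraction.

32/11

N_ring = 33 + 2·15 = 63
33(ω_s−ω_c) = −63(ω_r−ω_c),  ω_r=0, ω_c=1
ω_s = 1 − (63/33)(0−1) = 32/11
ω_s/ω_c = 32/11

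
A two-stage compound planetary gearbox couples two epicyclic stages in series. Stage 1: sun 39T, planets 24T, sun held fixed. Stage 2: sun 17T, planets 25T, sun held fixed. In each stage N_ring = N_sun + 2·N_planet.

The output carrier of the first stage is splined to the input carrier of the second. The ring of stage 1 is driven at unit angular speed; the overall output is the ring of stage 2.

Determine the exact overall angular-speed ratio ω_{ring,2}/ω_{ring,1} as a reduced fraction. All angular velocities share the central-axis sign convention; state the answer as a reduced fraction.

Stage 1: N_ring = 39 + 2·24 = 87
Stage 1: 39(ω_s−ω_c) = −87(ω_r−ω_c),  ω_s=0, ω_r=1
Stage 1: 39(0−ω_c) = −87(1−ω_c)  ⇒  126ω_c = 87  ⇒  ω_c = 29/42
  ⇒ ω_c¹/ω_r¹ = 29/42
Stage 2: N_ring = 17 + 2·25 = 67
Stage 2: 17(ω_s−ω_c) = −67(ω_r−ω_c),  ω_s=0, ω_c=1
Stage 2: ω_r = 1 − (17/67)(0−1) = 84/67
  ⇒ ω_r²/ω_c² = 84/67
Coupling ω_c² = ω_c¹ ⇒ overall = 29/42 × 84/67 = 58/67

58/67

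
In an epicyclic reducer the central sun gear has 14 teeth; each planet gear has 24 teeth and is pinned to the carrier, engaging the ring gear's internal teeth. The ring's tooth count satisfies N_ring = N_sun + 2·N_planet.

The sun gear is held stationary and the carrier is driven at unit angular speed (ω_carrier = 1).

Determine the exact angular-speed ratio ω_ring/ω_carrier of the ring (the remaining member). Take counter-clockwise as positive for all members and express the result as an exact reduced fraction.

38/31

N_ring = 14 + 2·24 = 62
14(ω_s−ω_c) = −62(ω_r−ω_c),  ω_s=0, ω_c=1
ω_r = 1 − (14/62)(0−1) = 38/31
ω_r/ω_c = 38/31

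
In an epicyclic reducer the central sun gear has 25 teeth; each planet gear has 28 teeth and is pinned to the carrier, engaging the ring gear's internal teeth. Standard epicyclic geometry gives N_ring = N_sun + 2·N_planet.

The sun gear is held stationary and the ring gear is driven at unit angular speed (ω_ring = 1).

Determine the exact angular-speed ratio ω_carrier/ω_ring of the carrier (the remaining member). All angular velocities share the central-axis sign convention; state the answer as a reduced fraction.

81/106

N_ring = 25 + 2·28 = 81
25(ω_s−ω_c) = −81(ω_r−ω_c),  ω_s=0, ω_r=1
25(0−ω_c) = −81(1−ω_c)  ⇒  106ω_c = 81  ⇒  ω_c = 81/106
ω_c/ω_r = 81/106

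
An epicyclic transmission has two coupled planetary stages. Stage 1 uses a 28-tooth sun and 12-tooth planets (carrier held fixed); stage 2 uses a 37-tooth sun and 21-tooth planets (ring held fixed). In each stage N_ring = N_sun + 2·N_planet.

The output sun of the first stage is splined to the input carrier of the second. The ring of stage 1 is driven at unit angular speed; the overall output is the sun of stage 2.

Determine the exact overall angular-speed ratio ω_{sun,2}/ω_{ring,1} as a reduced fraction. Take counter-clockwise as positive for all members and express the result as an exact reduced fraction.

-1508/259

Stage 1: N_ring = 28 + 2·12 = 52
Stage 1: 28(ω_s−ω_c) = −52(ω_r−ω_c),  ω_c=0, ω_r=1
Stage 1: ω_s = 0 − (52/28)(1−0) = -13/7
  ⇒ ω_s¹/ω_r¹ = -13/7
Stage 2: N_ring = 37 + 2·21 = 79
Stage 2: 37(ω_s−ω_c) = −79(ω_r−ω_c),  ω_r=0, ω_c=1
Stage 2: ω_s = 1 − (79/37)(0−1) = 116/37
  ⇒ ω_s²/ω_c² = 116/37
Coupling ω_c² = ω_s¹ ⇒ overall = -13/7 × 116/37 = -1508/259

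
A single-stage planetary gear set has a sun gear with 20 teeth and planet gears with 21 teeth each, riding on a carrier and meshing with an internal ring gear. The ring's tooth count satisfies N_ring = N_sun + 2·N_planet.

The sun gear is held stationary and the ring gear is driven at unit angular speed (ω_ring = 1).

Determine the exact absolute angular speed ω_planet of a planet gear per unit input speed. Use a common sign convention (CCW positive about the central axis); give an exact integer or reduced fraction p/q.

N_ring = 20 + 2·21 = 62
20(ω_s−ω_c) = −62(ω_r−ω_c),  ω_s=0, ω_r=1
20(0−ω_c) = −62(1−ω_c)  ⇒  82ω_c = 62  ⇒  ω_c = 31/41
sun–planet: 20·(0−31/41) = −21·(ω_p−ω_c)  ⇒  ω_p−ω_c = −(20/21)·(-31/41) = 620/861
ω_p = 31/41 + 620/861 = 31/21

31/21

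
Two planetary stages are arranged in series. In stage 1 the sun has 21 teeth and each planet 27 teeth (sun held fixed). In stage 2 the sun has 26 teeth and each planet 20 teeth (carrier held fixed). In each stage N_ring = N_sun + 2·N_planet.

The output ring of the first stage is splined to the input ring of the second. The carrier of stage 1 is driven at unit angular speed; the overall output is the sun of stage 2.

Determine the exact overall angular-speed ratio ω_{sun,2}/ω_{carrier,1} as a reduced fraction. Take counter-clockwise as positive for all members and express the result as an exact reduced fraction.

Stage 1: N_ring = 21 + 2·27 = 75
Stage 1: 21(ω_s−ω_c) = −75(ω_r−ω_c),  ω_s=0, ω_c=1
Stage 1: ω_r = 1 − (21/75)(0−1) = 32/25
  ⇒ ω_r¹/ω_c¹ = 32/25
Stage 2: N_ring = 26 + 2·20 = 66
Stage 2: 26(ω_s−ω_c) = −66(ω_r−ω_c),  ω_c=0, ω_r=1
Stage 2: ω_s = 0 − (66/26)(1−0) = -33/13
  ⇒ ω_s²/ω_r² = -33/13
Coupling ω_r² = ω_r¹ ⇒ overall = 32/25 × -33/13 = -1056/325

-1056/325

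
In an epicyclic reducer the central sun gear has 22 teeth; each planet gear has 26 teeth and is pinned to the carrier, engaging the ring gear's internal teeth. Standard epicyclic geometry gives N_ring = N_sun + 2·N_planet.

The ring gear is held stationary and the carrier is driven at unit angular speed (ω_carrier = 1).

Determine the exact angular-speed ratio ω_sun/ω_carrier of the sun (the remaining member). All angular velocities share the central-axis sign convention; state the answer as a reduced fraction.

48/11

N_ring = 22 + 2·26 = 74
22(ω_s−ω_c) = −74(ω_r−ω_c),  ω_r=0, ω_c=1
ω_s = 1 − (74/22)(0−1) = 48/11
ω_s/ω_c = 48/11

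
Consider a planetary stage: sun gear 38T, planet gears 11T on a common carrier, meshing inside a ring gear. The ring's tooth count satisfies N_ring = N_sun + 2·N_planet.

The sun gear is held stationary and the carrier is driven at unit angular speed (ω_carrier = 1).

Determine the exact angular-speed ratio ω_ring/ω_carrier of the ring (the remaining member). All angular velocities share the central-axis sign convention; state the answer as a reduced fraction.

49/30

N_ring = 38 + 2·11 = 60
38(ω_s−ω_c) = −60(ω_r−ω_c),  ω_s=0, ω_c=1
ω_r = 1 − (38/60)(0−1) = 49/30
ω_r/ω_c = 49/30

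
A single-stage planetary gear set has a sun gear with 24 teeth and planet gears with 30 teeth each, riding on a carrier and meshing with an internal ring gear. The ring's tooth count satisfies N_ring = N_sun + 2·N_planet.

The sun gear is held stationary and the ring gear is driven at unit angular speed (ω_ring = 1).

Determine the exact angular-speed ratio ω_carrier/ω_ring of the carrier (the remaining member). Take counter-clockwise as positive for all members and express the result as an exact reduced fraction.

N_ring = 24 + 2·30 = 84
24(ω_s−ω_c) = −84(ω_r−ω_c),  ω_s=0, ω_r=1
24(0−ω_c) = −84(1−ω_c)  ⇒  108ω_c = 84  ⇒  ω_c = 7/9
ω_c/ω_r = 7/9

7/9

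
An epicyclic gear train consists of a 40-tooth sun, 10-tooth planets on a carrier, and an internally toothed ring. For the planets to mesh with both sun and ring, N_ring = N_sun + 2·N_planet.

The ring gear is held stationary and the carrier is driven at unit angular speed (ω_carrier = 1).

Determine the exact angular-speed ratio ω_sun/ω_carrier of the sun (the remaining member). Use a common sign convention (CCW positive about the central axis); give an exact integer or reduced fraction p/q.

N_ring = 40 + 2·10 = 60
40(ω_s−ω_c) = −60(ω_r−ω_c),  ω_r=0, ω_c=1
ω_s = 1 − (60/40)(0−1) = 5/2
ω_s/ω_c = 5/2

5/2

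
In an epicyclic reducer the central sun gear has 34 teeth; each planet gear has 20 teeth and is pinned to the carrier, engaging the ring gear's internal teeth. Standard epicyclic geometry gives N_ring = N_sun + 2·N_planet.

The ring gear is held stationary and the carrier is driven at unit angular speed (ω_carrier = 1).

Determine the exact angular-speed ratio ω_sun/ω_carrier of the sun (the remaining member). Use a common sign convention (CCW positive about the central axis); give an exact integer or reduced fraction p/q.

54/17

N_ring = 34 + 2·20 = 74
34(ω_s−ω_c) = −74(ω_r−ω_c),  ω_r=0, ω_c=1
ω_s = 1 − (74/34)(0−1) = 54/17
ω_s/ω_c = 54/17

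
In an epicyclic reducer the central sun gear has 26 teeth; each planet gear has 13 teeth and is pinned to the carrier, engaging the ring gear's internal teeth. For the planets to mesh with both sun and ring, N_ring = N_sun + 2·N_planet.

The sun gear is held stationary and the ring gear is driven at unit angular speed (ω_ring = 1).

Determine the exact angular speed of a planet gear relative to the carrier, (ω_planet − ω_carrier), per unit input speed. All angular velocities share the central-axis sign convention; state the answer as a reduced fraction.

N_ring = 26 + 2·13 = 52
26(ω_s−ω_c) = −52(ω_r−ω_c),  ω_s=0, ω_r=1
26(0−ω_c) = −52(1−ω_c)  ⇒  78ω_c = 52  ⇒  ω_c = 2/3
sun–planet: 26·(0−2/3) = −13·(ω_p−ω_c)  ⇒  ω_p−ω_c = −(26/13)·(-2/3) = 4/3

4/3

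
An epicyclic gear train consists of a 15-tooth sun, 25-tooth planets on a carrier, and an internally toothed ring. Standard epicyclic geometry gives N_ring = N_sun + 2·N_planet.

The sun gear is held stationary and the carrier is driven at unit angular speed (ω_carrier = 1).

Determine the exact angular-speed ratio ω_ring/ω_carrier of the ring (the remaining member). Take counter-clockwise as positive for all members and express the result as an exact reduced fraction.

16/13

N_ring = 15 + 2·25 = 65
15(ω_s−ω_c) = −65(ω_r−ω_c),  ω_s=0, ω_c=1
ω_r = 1 − (15/65)(0−1) = 16/13
ω_r/ω_c = 16/13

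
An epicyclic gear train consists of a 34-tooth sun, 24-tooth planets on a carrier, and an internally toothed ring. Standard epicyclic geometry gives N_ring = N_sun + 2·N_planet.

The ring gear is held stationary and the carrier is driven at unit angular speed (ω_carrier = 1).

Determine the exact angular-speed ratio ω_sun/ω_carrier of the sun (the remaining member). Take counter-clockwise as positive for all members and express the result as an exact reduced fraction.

N_ring = 34 + 2·24 = 82
34(ω_s−ω_c) = −82(ω_r−ω_c),  ω_r=0, ω_c=1
ω_s = 1 − (82/34)(0−1) = 58/17
ω_s/ω_c = 58/17

58/17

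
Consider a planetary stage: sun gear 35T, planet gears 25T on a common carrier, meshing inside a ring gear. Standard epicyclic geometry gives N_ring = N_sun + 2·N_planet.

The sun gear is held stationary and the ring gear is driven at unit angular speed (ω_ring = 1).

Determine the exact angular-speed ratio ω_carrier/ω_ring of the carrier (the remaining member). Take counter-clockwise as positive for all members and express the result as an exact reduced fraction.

N_ring = 35 + 2·25 = 85
35(ω_s−ω_c) = −85(ω_r−ω_c),  ω_s=0, ω_r=1
35(0−ω_c) = −85(1−ω_c)  ⇒  120ω_c = 85  ⇒  ω_c = 17/24
ω_c/ω_r = 17/24

17/24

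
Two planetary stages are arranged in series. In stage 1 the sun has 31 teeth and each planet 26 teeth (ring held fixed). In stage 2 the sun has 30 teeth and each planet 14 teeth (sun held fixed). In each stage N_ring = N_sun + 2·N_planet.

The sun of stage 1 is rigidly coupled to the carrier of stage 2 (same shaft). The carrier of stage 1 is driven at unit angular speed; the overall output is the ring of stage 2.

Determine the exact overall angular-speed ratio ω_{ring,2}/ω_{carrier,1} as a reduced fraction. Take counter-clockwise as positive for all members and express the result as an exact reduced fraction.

Stage 1: N_ring = 31 + 2·26 = 83
Stage 1: 31(ω_s−ω_c) = −83(ω_r−ω_c),  ω_r=0, ω_c=1
Stage 1: ω_s = 1 − (83/31)(0−1) = 114/31
  ⇒ ω_s¹/ω_c¹ = 114/31
Stage 2: N_ring = 30 + 2·14 = 58
Stage 2: 30(ω_s−ω_c) = −58(ω_r−ω_c),  ω_s=0, ω_c=1
Stage 2: ω_r = 1 − (30/58)(0−1) = 44/29
  ⇒ ω_r²/ω_c² = 44/29
Coupling ω_c² = ω_s¹ ⇒ overall = 114/31 × 44/29 = 5016/899

5016/899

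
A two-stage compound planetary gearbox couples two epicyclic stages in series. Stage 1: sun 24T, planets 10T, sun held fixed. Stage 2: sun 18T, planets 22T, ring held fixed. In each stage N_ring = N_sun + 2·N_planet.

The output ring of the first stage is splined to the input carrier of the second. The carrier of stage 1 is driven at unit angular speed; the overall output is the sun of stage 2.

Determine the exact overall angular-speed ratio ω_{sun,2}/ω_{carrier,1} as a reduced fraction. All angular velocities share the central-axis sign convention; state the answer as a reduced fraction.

Stage 1: N_ring = 24 + 2·10 = 44
Stage 1: 24(ω_s−ω_c) = −44(ω_r−ω_c),  ω_s=0, ω_c=1
Stage 1: ω_r = 1 − (24/44)(0−1) = 17/11
  ⇒ ω_r¹/ω_c¹ = 17/11
Stage 2: N_ring = 18 + 2·22 = 62
Stage 2: 18(ω_s−ω_c) = −62(ω_r−ω_c),  ω_r=0, ω_c=1
Stage 2: ω_s = 1 − (62/18)(0−1) = 40/9
  ⇒ ω_s²/ω_c² = 40/9
Coupling ω_c² = ω_r¹ ⇒ overall = 17/11 × 40/9 = 680/99

680/99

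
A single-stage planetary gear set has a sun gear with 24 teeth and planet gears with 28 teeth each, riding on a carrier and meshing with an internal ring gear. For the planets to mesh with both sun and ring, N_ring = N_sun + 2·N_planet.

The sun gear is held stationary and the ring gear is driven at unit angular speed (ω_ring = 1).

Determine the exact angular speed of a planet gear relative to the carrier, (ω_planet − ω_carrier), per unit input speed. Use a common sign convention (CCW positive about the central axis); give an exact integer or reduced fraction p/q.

60/91

N_ring = 24 + 2·28 = 80
24(ω_s−ω_c) = −80(ω_r−ω_c),  ω_s=0, ω_r=1
24(0−ω_c) = −80(1−ω_c)  ⇒  104ω_c = 80  ⇒  ω_c = 10/13
sun–planet: 24·(0−10/13) = −28·(ω_p−ω_c)  ⇒  ω_p−ω_c = −(24/28)·(-10/13) = 60/91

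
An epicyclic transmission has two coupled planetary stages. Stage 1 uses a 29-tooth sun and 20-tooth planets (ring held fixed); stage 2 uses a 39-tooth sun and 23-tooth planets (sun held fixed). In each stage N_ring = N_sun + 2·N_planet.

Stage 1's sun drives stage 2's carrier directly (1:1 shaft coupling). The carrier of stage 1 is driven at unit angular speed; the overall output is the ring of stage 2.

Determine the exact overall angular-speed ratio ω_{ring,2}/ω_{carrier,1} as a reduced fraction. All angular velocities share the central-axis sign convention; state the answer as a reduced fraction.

12152/2465

Stage 1: N_ring = 29 + 2·20 = 69
Stage 1: 29(ω_s−ω_c) = −69(ω_r−ω_c),  ω_r=0, ω_c=1
Stage 1: ω_s = 1 − (69/29)(0−1) = 98/29
  ⇒ ω_s¹/ω_c¹ = 98/29
Stage 2: N_ring = 39 + 2·23 = 85
Stage 2: 39(ω_s−ω_c) = −85(ω_r−ω_c),  ω_s=0, ω_c=1
Stage 2: ω_r = 1 − (39/85)(0−1) = 124/85
  ⇒ ω_r²/ω_c² = 124/85
Coupling ω_c² = ω_s¹ ⇒ overall = 98/29 × 124/85 = 12152/2465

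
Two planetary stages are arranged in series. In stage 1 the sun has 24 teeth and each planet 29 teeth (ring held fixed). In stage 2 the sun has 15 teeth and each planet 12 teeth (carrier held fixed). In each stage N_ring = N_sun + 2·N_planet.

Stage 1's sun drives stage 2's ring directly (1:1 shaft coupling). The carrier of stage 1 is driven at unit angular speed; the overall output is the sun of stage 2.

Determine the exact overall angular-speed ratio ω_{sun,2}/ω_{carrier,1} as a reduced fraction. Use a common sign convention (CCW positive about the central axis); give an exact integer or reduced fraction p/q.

-689/60

Stage 1: N_ring = 24 + 2·29 = 82
Stage 1: 24(ω_s−ω_c) = −82(ω_r−ω_c),  ω_r=0, ω_c=1
Stage 1: ω_s = 1 − (82/24)(0−1) = 53/12
  ⇒ ω_s¹/ω_c¹ = 53/12
Stage 2: N_ring = 15 + 2·12 = 39
Stage 2: 15(ω_s−ω_c) = −39(ω_r−ω_c),  ω_c=0, ω_r=1
Stage 2: ω_s = 0 − (39/15)(1−0) = -13/5
  ⇒ ω_s²/ω_r² = -13/5
Coupling ω_r² = ω_s¹ ⇒ overall = 53/12 × -13/5 = -689/60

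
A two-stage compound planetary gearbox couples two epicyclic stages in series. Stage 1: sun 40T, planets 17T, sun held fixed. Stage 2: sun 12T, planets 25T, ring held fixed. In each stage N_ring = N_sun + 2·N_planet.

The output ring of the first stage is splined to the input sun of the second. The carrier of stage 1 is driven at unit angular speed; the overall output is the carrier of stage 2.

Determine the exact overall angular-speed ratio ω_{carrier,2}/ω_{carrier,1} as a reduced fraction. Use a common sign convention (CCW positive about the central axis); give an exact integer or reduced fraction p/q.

Stage 1: N_ring = 40 + 2·17 = 74
Stage 1: 40(ω_s−ω_c) = −74(ω_r−ω_c),  ω_s=0, ω_c=1
Stage 1: ω_r = 1 − (40/74)(0−1) = 57/37
  ⇒ ω_r¹/ω_c¹ = 57/37
Stage 2: N_ring = 12 + 2·25 = 62
Stage 2: 12(ω_s−ω_c) = −62(ω_r−ω_c),  ω_r=0, ω_s=1
Stage 2: 12(1−ω_c) = −62(0−ω_c)  ⇒  74ω_c = 12  ⇒  ω_c = 6/37
  ⇒ ω_c²/ω_s² = 6/37
Coupling ω_s² = ω_r¹ ⇒ overall = 57/37 × 6/37 = 342/1369

342/1369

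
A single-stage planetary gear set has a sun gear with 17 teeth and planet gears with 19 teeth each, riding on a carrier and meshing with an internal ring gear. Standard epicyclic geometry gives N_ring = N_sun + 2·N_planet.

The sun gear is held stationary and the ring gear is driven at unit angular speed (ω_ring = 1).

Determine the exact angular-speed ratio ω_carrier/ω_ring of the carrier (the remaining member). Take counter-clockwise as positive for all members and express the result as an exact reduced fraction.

N_ring = 17 + 2·19 = 55
17(ω_s−ω_c) = −55(ω_r−ω_c),  ω_s=0, ω_r=1
17(0−ω_c) = −55(1−ω_c)  ⇒  72ω_c = 55  ⇒  ω_c = 55/72
ω_c/ω_r = 55/72

55/72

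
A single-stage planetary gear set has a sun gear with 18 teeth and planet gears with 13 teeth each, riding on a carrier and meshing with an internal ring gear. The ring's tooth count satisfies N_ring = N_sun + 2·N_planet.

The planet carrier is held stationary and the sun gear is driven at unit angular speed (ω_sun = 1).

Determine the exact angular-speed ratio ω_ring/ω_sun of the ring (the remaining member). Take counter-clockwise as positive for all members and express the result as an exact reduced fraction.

N_ring = 18 + 2·13 = 44
18(ω_s−ω_c) = −44(ω_r−ω_c),  ω_c=0, ω_s=1
ω_r = 0 − (18/44)(1−0) = -9/22
ω_r/ω_s = -9/22

-9/22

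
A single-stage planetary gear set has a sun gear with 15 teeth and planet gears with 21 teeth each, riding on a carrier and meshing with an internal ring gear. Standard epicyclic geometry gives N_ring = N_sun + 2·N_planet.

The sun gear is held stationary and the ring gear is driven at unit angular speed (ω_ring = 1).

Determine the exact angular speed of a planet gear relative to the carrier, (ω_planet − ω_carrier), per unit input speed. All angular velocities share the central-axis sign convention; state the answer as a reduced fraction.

95/168

N_ring = 15 + 2·21 = 57
15(ω_s−ω_c) = −57(ω_r−ω_c),  ω_s=0, ω_r=1
15(0−ω_c) = −57(1−ω_c)  ⇒  72ω_c = 57  ⇒  ω_c = 19/24
sun–planet: 15·(0−19/24) = −21·(ω_p−ω_c)  ⇒  ω_p−ω_c = −(15/21)·(-19/24) = 95/168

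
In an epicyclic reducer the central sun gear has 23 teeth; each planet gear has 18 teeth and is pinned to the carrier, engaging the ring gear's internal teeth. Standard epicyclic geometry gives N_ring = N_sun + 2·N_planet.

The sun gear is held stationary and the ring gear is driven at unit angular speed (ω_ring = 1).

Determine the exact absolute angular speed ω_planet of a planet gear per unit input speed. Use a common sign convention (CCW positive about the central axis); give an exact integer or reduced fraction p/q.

59/36

N_ring = 23 + 2·18 = 59
23(ω_s−ω_c) = −59(ω_r−ω_c),  ω_s=0, ω_r=1
23(0−ω_c) = −59(1−ω_c)  ⇒  82ω_c = 59  ⇒  ω_c = 59/82
sun–planet: 23·(0−59/82) = −18·(ω_p−ω_c)  ⇒  ω_p−ω_c = −(23/18)·(-59/82) = 1357/1476
ω_p = 59/82 + 1357/1476 = 59/36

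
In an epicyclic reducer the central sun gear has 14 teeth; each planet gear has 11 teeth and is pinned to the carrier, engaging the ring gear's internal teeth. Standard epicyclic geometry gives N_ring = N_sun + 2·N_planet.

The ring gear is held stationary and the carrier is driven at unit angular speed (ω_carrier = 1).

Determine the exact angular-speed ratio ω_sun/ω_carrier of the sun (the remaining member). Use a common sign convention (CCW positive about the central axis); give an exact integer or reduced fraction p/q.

25/7

N_ring = 14 + 2·11 = 36
14(ω_s−ω_c) = −36(ω_r−ω_c),  ω_r=0, ω_c=1
ω_s = 1 − (36/14)(0−1) = 25/7
ω_s/ω_c = 25/7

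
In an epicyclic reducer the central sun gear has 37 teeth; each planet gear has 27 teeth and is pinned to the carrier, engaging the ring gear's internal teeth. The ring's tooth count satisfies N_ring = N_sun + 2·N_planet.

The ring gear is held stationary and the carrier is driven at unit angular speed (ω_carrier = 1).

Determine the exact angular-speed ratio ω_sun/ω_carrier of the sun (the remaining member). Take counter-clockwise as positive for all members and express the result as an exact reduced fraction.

128/37

N_ring = 37 + 2·27 = 91
37(ω_s−ω_c) = −91(ω_r−ω_c),  ω_r=0, ω_c=1
ω_s = 1 − (91/37)(0−1) = 128/37
ω_s/ω_c = 128/37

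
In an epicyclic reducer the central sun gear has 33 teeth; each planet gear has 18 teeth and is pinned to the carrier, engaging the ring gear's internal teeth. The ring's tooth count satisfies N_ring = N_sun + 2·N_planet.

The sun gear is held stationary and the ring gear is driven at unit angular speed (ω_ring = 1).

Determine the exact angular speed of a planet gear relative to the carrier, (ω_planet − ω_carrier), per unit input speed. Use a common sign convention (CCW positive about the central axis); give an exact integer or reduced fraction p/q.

N_ring = 33 + 2·18 = 69
33(ω_s−ω_c) = −69(ω_r−ω_c),  ω_s=0, ω_r=1
33(0−ω_c) = −69(1−ω_c)  ⇒  102ω_c = 69  ⇒  ω_c = 23/34
sun–planet: 33·(0−23/34) = −18·(ω_p−ω_c)  ⇒  ω_p−ω_c = −(33/18)·(-23/34) = 253/204

253/204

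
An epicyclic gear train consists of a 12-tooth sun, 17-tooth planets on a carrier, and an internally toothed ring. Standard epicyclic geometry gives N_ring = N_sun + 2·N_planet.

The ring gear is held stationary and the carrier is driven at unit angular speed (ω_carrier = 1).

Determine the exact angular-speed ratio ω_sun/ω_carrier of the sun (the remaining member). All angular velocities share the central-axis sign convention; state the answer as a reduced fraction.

29/6

N_ring = 12 + 2·17 = 46
12(ω_s−ω_c) = −46(ω_r−ω_c),  ω_r=0, ω_c=1
ω_s = 1 − (46/12)(0−1) = 29/6
ω_s/ω_c = 29/6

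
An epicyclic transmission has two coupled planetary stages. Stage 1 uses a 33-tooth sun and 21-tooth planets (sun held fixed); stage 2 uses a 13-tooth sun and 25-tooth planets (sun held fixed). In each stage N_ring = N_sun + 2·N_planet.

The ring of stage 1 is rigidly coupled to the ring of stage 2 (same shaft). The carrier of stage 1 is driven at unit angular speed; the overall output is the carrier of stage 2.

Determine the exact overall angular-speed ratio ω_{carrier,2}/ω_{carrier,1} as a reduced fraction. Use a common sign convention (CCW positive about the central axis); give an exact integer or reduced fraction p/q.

567/475

Stage 1: N_ring = 33 + 2·21 = 75
Stage 1: 33(ω_s−ω_c) = −75(ω_r−ω_c),  ω_s=0, ω_c=1
Stage 1: ω_r = 1 − (33/75)(0−1) = 36/25
  ⇒ ω_r¹/ω_c¹ = 36/25
Stage 2: N_ring = 13 + 2·25 = 63
Stage 2: 13(ω_s−ω_c) = −63(ω_r−ω_c),  ω_s=0, ω_r=1
Stage 2: 13(0−ω_c) = −63(1−ω_c)  ⇒  76ω_c = 63  ⇒  ω_c = 63/76
  ⇒ ω_c²/ω_r² = 63/76
Coupling ω_r² = ω_r¹ ⇒ overall = 36/25 × 63/76 = 567/475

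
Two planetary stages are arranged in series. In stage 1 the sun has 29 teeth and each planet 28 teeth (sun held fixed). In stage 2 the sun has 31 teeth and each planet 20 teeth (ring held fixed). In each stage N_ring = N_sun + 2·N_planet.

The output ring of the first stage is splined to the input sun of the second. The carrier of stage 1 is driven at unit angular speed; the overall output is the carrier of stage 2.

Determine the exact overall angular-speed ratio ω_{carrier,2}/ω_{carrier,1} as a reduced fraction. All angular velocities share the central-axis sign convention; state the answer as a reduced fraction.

589/1445

Stage 1: N_ring = 29 + 2·28 = 85
Stage 1: 29(ω_s−ω_c) = −85(ω_r−ω_c),  ω_s=0, ω_c=1
Stage 1: ω_r = 1 − (29/85)(0−1) = 114/85
  ⇒ ω_r¹/ω_c¹ = 114/85
Stage 2: N_ring = 31 + 2·20 = 71
Stage 2: 31(ω_s−ω_c) = −71(ω_r−ω_c),  ω_r=0, ω_s=1
Stage 2: 31(1−ω_c) = −71(0−ω_c)  ⇒  102ω_c = 31  ⇒  ω_c = 31/102
  ⇒ ω_c²/ω_s² = 31/102
Coupling ω_s² = ω_r¹ ⇒ overall = 114/85 × 31/102 = 589/1445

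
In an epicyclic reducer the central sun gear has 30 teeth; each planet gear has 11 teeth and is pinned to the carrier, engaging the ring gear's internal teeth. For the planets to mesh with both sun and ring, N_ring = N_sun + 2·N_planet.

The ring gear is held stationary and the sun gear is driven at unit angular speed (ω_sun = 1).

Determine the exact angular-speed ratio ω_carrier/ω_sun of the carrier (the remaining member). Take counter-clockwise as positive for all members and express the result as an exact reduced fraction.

N_ring = 30 + 2·11 = 52
30(ω_s−ω_c) = −52(ω_r−ω_c),  ω_r=0, ω_s=1
30(1−ω_c) = −52(0−ω_c)  ⇒  82ω_c = 30  ⇒  ω_c = 15/41
ω_c/ω_s = 15/41

15/41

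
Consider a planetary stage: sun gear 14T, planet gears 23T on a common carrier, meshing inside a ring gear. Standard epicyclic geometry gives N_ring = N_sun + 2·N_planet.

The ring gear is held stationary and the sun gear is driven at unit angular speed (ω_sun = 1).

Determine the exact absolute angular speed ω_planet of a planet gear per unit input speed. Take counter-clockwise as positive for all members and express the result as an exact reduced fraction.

-7/23

N_ring = 14 + 2·23 = 60
14(ω_s−ω_c) = −60(ω_r−ω_c),  ω_r=0, ω_s=1
14(1−ω_c) = −60(0−ω_c)  ⇒  74ω_c = 14  ⇒  ω_c = 7/37
sun–planet: 14·(1−7/37) = −23·(ω_p−ω_c)  ⇒  ω_p−ω_c = −(14/23)·(30/37) = -420/851
ω_p = 7/37 − 420/851 = -7/23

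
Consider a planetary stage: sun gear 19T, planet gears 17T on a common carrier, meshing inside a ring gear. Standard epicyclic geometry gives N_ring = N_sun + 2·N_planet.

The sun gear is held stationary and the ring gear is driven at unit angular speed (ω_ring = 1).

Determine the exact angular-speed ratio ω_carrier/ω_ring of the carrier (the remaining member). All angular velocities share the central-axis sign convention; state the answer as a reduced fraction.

N_ring = 19 + 2·17 = 53
19(ω_s−ω_c) = −53(ω_r−ω_c),  ω_s=0, ω_r=1
19(0−ω_c) = −53(1−ω_c)  ⇒  72ω_c = 53  ⇒  ω_c = 53/72
ω_c/ω_r = 53/72

53/72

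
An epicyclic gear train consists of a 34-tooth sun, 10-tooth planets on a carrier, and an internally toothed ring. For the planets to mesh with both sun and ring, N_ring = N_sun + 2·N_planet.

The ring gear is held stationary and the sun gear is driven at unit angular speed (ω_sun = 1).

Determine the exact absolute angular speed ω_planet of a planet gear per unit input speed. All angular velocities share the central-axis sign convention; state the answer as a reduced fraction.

N_ring = 34 + 2·10 = 54
34(ω_s−ω_c) = −54(ω_r−ω_c),  ω_r=0, ω_s=1
34(1−ω_c) = −54(0−ω_c)  ⇒  88ω_c = 34  ⇒  ω_c = 17/44
sun–planet: 34·(1−17/44) = −10·(ω_p−ω_c)  ⇒  ω_p−ω_c = −(34/10)·(27/44) = -459/220
ω_p = 17/44 − 459/220 = -17/10

-17/10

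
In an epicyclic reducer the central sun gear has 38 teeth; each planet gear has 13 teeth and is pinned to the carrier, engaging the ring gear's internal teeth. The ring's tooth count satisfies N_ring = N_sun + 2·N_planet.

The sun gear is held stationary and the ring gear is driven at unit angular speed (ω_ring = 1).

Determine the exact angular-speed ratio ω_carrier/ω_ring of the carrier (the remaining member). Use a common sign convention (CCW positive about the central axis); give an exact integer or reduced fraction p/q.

32/51

N_ring = 38 + 2·13 = 64
38(ω_s−ω_c) = −64(ω_r−ω_c),  ω_s=0, ω_r=1
38(0−ω_c) = −64(1−ω_c)  ⇒  102ω_c = 64  ⇒  ω_c = 32/51
ω_c/ω_r = 32/51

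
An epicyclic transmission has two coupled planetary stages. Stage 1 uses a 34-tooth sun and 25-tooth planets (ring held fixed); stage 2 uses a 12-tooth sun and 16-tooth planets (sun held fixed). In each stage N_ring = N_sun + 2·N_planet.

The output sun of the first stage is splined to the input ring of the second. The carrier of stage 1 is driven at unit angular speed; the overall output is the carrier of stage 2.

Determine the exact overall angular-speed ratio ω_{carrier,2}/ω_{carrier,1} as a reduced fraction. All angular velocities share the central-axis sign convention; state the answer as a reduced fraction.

649/238

Stage 1: N_ring = 34 + 2·25 = 84
Stage 1: 34(ω_s−ω_c) = −84(ω_r−ω_c),  ω_r=0, ω_c=1
Stage 1: ω_s = 1 − (84/34)(0−1) = 59/17
  ⇒ ω_s¹/ω_c¹ = 59/17
Stage 2: N_ring = 12 + 2·16 = 44
Stage 2: 12(ω_s−ω_c) = −44(ω_r−ω_c),  ω_s=0, ω_r=1
Stage 2: 12(0−ω_c) = −44(1−ω_c)  ⇒  56ω_c = 44  ⇒  ω_c = 11/14
  ⇒ ω_c²/ω_r² = 11/14
Coupling ω_r² = ω_s¹ ⇒ overall = 59/17 × 11/14 = 649/238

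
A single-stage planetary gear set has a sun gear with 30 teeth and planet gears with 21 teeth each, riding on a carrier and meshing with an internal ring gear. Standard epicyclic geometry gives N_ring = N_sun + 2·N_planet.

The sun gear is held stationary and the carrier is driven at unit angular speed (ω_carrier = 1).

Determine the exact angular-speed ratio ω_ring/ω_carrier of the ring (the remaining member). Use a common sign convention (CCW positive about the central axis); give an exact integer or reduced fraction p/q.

N_ring = 30 + 2·21 = 72
30(ω_s−ω_c) = −72(ω_r−ω_c),  ω_s=0, ω_c=1
ω_r = 1 − (30/72)(0−1) = 17/12
ω_r/ω_c = 17/12

17/12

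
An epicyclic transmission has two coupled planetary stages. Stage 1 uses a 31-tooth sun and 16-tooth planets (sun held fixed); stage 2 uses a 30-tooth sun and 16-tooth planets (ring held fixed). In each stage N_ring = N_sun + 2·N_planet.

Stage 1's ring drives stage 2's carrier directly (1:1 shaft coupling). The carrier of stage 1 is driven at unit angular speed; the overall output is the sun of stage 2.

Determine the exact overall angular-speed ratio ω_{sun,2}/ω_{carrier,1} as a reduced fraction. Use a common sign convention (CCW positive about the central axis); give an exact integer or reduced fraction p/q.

Stage 1: N_ring = 31 + 2·16 = 63
Stage 1: 31(ω_s−ω_c) = −63(ω_r−ω_c),  ω_s=0, ω_c=1
Stage 1: ω_r = 1 − (31/63)(0−1) = 94/63
  ⇒ ω_r¹/ω_c¹ = 94/63
Stage 2: N_ring = 30 + 2·16 = 62
Stage 2: 30(ω_s−ω_c) = −62(ω_r−ω_c),  ω_r=0, ω_c=1
Stage 2: ω_s = 1 − (62/30)(0−1) = 46/15
  ⇒ ω_s²/ω_c² = 46/15
Coupling ω_c² = ω_r¹ ⇒ overall = 94/63 × 46/15 = 4324/945

4324/945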